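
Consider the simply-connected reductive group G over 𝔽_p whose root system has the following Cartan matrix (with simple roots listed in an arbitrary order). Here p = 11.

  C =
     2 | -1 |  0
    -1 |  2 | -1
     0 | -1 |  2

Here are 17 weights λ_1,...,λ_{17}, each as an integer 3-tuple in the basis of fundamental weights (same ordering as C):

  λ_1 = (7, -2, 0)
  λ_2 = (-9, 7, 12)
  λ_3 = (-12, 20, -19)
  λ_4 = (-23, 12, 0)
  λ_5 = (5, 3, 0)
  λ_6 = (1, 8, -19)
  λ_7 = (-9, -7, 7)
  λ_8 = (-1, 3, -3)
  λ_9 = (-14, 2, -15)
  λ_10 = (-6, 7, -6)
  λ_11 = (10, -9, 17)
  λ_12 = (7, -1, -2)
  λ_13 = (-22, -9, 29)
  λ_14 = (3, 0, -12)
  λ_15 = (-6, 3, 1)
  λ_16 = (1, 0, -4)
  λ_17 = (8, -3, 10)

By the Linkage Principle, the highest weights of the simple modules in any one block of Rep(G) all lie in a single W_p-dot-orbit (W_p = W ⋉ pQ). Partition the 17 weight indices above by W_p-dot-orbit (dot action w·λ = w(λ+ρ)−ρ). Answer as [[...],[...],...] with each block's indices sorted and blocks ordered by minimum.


Root system A_3: the 3×3 matrix C matches after relabeling.

λ_j+ρ reflected into Ā_11 (⟨·,θ^∨⟩≤11); 3-tuples as given:

  λ_1 → (7, 1, 0)
  λ_2 → (0, 2, 1)
  λ_3 → (7, 1, 0)
  λ_4 → (0, 2, 1)
  λ_5 → (6, 4, 1)
  λ_6 → (0, 2, 2)
  λ_7 → (3, 2, 3)
  λ_8 → (0, 2, 2)
  λ_9 → (0, 2, 1)
  λ_10 → (3, 2, 3)
  λ_11 → (7, 1, 0)
  λ_12 → (7, 1, 0)
  λ_13 → (7, 1, 0)
  λ_14 → (6, 4, 1)
  λ_15 → (4, 1, 1)
  λ_16 → (0, 2, 1)
  λ_17 → (0, 2, 2)

6 distinct reps among the 17 weights ⇒ 6 W_11-linkage classes:

[[1, 3, 11, 12, 13], [2, 4, 9, 16], [5, 14], [6, 8, 17], [7, 10], [15]]


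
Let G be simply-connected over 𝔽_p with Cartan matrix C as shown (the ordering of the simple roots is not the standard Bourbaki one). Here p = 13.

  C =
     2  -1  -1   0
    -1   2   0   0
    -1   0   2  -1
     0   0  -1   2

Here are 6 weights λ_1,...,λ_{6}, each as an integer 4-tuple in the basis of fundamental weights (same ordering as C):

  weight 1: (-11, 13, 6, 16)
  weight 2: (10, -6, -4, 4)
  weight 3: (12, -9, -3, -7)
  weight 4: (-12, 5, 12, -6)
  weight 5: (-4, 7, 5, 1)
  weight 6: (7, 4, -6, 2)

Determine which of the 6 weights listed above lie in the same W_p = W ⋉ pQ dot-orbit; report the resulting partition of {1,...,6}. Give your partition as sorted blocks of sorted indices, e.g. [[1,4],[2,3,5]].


Type A_4, rank 4, |W|=120; reorder rows/cols to standard.

Folding the 6 weights λ_j+ρ into Ā_13 (reps in the given 4-coord order):

  λ_1 → (2, 7, 1, 1)
  λ_2 → (3, 5, 3, 2)
  λ_3 → (3, 5, 3, 2)
  λ_4 → (3, 5, 3, 2)
  λ_5 → (3, 5, 3, 2)
  λ_6 → (3, 5, 3, 2)

Partition of {1..6} into 2 W_13-dot-orbits:

[[1], [2, 3, 4, 5, 6]]


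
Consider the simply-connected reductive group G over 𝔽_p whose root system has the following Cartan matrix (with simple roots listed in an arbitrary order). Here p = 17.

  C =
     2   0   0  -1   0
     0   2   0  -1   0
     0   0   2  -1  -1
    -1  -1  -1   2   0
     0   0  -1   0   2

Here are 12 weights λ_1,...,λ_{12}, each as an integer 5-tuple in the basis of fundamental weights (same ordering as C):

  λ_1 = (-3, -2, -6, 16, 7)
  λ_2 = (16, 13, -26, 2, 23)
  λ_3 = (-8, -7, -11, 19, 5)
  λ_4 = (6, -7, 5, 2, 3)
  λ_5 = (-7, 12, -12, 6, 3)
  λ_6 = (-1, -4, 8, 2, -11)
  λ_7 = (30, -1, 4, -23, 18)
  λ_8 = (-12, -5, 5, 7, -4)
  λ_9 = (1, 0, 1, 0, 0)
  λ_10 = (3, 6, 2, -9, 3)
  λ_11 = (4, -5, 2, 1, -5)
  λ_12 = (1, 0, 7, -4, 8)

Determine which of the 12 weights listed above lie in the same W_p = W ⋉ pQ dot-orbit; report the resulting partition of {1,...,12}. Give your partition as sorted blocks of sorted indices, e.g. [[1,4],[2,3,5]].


Root system D_5: the 5×5 matrix C matches after relabeling.

Folding the 12 weights λ_j+ρ into Ā_17 (reps in the given 5-coord order):

  1: (1, 2, 0, 0, 9)
  2: (1, 2, 0, 0, 9)
  3: (4, 3, 3, 0, 1)
  4: (4, 3, 3, 0, 1)
  5: (4, 3, 3, 0, 1)
  6: (1, 2, 0, 0, 9)
  7: (1, 2, 0, 0, 9)
  8: (4, 3, 3, 0, 1)
  9: (2, 1, 2, 1, 1)
  10: (2, 1, 2, 1, 1)
  11: (2, 1, 2, 1, 1)
  12: (1, 2, 0, 0, 9)

Grouping the 12 weights by Ā_17-representative: 3 linkage classes.

[[1, 2, 6, 7, 12], [3, 4, 5, 8], [9, 10, 11]]


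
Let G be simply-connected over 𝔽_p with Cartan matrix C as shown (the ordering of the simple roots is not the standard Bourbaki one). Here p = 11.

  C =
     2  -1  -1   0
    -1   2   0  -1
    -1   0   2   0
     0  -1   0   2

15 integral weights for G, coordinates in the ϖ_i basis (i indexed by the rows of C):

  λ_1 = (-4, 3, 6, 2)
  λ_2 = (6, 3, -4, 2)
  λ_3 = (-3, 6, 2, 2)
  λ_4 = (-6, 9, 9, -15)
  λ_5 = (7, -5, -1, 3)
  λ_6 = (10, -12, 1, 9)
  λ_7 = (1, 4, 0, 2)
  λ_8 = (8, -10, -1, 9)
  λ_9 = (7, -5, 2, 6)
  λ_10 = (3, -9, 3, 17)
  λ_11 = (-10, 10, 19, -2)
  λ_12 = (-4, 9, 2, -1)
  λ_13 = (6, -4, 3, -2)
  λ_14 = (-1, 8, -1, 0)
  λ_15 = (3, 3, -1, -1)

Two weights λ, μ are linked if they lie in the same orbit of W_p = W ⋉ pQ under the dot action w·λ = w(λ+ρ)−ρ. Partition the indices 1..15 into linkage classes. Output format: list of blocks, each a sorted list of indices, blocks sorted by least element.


Cartan matrix: type A_4 (|W|=120); un-permuting the 4 rows.

W_11-reps of the 15 weights in Ā_11 (same 4-coord order as C):

  λ_1 → (3, 1, 4, 3) · λ_2 → (4, 4, 0, 0) · λ_3 → (2, 5, 1, 3) · λ_4 → (1, 5, 3, 1) · λ_5 → (4, 4, 0, 0) · λ_6 → (0, 9, 0, 1) · λ_7 → (2, 5, 1, 3) · λ_8 → (0, 9, 0, 1) · λ_9 → (4, 4, 0, 0) · λ_10 → (3, 1, 4, 3) · λ_11 → (0, 9, 0, 1) · λ_12 → (3, 7, 0, 0) · λ_13 → (3, 1, 4, 3) · λ_14 → (0, 9, 0, 1) · λ_15 → (4, 4, 0, 0)

The 15 indices split into 6 linkage classes (same alcove rep ⇔ same W_11-dot-orbit):

[[1, 10, 13], [2, 5, 9, 15], [3, 7], [4], [6, 8, 11, 14], [12]]


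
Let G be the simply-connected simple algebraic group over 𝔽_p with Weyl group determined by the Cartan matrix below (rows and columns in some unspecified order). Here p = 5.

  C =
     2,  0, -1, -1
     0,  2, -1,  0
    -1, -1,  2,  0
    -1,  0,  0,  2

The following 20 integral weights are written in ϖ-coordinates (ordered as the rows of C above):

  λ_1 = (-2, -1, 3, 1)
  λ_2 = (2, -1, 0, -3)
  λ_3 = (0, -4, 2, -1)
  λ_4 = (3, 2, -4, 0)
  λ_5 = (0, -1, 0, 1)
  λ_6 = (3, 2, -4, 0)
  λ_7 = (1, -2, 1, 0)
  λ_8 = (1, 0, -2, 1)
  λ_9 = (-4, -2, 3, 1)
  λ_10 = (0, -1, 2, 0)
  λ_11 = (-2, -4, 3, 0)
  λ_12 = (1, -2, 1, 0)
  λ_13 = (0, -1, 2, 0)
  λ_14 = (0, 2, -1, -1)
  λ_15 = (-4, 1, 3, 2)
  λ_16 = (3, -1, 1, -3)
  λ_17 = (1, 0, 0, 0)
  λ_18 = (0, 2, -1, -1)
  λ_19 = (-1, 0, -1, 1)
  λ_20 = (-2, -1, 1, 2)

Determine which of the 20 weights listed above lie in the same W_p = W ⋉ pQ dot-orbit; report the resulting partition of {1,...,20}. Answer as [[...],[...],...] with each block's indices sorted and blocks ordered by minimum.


Dynkin diagram of C (from the 6 off-diagonal −1 entries): A_4.

Each λ_j+ρ reduced to Ā_5; 4-tuples below use C's row order:

  λ_1 → (1, 0, 3, 1);  λ_2 → (1, 0, 1, 2);  λ_3 → (1, 3, 0, 0);  λ_4 → (1, 0, 3, 1);  λ_5 → (1, 0, 1, 2);  λ_6 → (1, 0, 3, 1);  λ_7 → (2, 1, 1, 1);  λ_8 → (1, 0, 1, 2);  λ_9 → (2, 1, 0, 1);  λ_10 → (1, 0, 3, 1);  λ_11 → (1, 3, 0, 0);  λ_12 → (2, 1, 1, 1);  λ_13 → (1, 0, 3, 1);  λ_14 → (1, 3, 0, 0);  λ_15 → (2, 1, 1, 1);  λ_16 → (2, 1, 1, 1);  λ_17 → (2, 1, 1, 1);  λ_18 → (1, 3, 0, 0);  λ_19 → (0, 1, 0, 2);  λ_20 → (1, 0, 1, 2)

Grouping the 20 weights by Ā_5-representative: 6 linkage classes.

[[1, 4, 6, 10, 13], [2, 5, 8, 20], [3, 11, 14, 18], [7, 12, 15, 16, 17], [9], [19]]


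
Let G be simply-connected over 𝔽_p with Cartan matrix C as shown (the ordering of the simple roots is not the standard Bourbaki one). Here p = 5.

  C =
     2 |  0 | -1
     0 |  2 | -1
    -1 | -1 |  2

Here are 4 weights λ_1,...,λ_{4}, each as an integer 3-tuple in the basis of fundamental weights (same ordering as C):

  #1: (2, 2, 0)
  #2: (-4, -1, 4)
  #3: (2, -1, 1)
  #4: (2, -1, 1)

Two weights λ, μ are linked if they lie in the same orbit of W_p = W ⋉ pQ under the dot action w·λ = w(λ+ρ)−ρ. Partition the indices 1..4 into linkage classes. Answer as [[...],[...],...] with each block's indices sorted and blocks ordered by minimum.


C ↔ A_3 under row/col permutation; |W(A_3)| = 24.

W_5-reps of the 4 weights in Ā_5 (same 3-coord order as C):

  1: (1, 1, 1);  2: (3, 0, 2);  3: (3, 0, 2);  4: (3, 0, 2)

These 4 weights hit 2 W_5-dot-orbits; sizes (1, 3):

[[1], [2, 3, 4]]


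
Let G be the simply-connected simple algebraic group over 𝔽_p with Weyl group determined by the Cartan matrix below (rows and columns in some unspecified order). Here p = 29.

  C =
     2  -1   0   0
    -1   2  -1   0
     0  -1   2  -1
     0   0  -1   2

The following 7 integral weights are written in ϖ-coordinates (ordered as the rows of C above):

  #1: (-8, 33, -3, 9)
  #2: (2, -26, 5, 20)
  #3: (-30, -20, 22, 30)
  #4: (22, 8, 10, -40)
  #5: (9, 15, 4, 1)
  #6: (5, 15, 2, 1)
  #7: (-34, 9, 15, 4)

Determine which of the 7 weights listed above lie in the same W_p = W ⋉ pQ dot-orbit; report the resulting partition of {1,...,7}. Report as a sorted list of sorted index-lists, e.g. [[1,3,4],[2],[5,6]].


Cartan matrix: type A_4 (|W|=120); un-permuting the 4 rows.

Folding the 7 weights λ_j+ρ into Ā_29 (reps in the given 4-coord order):

  λ_1+ρ ↦ (6, 16, 3, 2) · λ_2+ρ ↦ (6, 16, 3, 2) · λ_3+ρ ↦ (4, 2, 4, 19) · λ_4+ρ ↦ (10, 9, 6, 3) · λ_5+ρ ↦ (6, 16, 3, 2) · λ_6+ρ ↦ (6, 16, 3, 2) · λ_7+ρ ↦ (6, 16, 3, 2)

Grouping the 7 weights by Ā_29-representative: 3 linkage classes.

[[1, 2, 5, 6, 7], [3], [4]]


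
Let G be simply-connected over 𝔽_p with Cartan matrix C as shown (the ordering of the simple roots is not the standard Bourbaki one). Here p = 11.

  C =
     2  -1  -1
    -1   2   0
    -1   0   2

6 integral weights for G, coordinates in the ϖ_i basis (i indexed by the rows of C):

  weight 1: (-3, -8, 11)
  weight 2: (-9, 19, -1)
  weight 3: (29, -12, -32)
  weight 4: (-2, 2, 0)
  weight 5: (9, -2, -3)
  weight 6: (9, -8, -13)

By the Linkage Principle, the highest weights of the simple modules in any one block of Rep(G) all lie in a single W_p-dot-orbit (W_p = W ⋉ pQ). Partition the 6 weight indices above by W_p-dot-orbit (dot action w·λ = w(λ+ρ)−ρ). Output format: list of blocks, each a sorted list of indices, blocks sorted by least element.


Type A_3, rank 3, |W|=24; reorder rows/cols to standard.

Ā_11 reps of the 6 weights (A_3, coords as presented):

  1: (7, 1, 2)
  2: (1, 2, 0)
  3: (1, 2, 0)
  4: (1, 2, 0)
  5: (7, 1, 2)
  6: (7, 1, 2)

The 6 indices split into 2 linkage classes (same alcove rep ⇔ same W_11-dot-orbit):

[[1, 5, 6], [2, 3, 4]]


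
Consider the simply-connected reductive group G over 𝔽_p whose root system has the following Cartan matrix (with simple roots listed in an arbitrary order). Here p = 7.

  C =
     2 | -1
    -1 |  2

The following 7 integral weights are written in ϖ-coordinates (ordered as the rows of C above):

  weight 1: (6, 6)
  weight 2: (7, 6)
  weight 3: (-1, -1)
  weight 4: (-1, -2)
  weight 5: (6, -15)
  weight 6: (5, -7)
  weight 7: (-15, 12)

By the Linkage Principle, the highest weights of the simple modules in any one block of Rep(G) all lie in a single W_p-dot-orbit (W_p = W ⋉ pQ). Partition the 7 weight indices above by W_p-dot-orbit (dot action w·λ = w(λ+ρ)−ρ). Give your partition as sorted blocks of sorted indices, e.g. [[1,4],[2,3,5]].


Dynkin diagram of C (from the 2 off-diagonal −1 entries): A_2.

λ_j+ρ reflected into Ā_7 (⟨·,θ^∨⟩≤7); 2-tuples as given:

    1: (0, 0)
    2: (1, 0)
    3: (0, 0)
    4: (1, 0)
    5: (0, 0)
    6: (0, 6)
    7: (0, 6)

These 7 weights hit 3 W_7-dot-orbits; sizes (3, 2, 2):

[[1, 3, 5], [2, 4], [6, 7]]


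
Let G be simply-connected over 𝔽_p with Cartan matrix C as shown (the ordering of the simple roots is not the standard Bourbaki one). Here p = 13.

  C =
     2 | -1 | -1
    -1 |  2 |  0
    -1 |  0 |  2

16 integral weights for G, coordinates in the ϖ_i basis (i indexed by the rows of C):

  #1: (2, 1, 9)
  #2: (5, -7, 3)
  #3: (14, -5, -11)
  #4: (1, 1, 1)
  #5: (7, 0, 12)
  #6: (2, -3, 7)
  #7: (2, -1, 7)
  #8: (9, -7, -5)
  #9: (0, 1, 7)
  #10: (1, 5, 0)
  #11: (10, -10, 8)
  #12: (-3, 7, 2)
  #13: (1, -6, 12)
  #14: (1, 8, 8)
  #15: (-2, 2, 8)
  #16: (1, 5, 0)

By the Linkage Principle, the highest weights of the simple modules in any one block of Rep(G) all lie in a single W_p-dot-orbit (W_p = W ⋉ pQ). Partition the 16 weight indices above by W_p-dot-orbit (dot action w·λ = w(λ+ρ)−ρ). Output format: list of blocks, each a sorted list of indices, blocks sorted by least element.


Dynkin diagram of C (from the 4 off-diagonal −1 entries): A_3.

W_13-reps of the 16 weights in Ā_13 (same 3-coord order as C):

  [1] (3, 0, 8)
  [2] (0, 6, 4)
  [3] (1, 2, 8)
  [4] (2, 2, 2)
  [5] (0, 8, 4)
  [6] (1, 2, 8)
  [7] (3, 0, 8)
  [8] (0, 6, 4)
  [9] (1, 2, 8)
  [10] (2, 6, 1)
  [11] (2, 2, 2)
  [12] (2, 6, 1)
  [13] (3, 0, 8)
  [14] (2, 2, 2)
  [15] (1, 2, 8)
  [16] (2, 6, 1)

Grouping the 16 weights by Ā_13-representative: 6 linkage classes.

[[1, 7, 13], [2, 8], [3, 6, 9, 15], [4, 11, 14], [5], [10, 12, 16]]


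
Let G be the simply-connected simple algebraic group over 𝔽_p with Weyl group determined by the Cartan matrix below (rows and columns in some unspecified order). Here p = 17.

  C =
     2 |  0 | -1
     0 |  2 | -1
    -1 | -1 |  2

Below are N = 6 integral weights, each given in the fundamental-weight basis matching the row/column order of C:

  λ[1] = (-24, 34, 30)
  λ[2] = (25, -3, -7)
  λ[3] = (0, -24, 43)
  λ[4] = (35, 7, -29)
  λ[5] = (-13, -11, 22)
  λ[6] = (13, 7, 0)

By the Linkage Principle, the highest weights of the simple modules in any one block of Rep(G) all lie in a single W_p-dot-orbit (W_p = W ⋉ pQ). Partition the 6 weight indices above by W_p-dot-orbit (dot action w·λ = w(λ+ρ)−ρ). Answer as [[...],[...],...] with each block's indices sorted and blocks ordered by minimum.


Type A_3, rank 3, |W|=24; reorder rows/cols to standard.

Folding the 6 weights λ_j+ρ into Ā_17 (reps in the given 3-coord order):

  1: (8, 2, 1);  2: (8, 2, 1);  3: (6, 4, 1);  4: (8, 2, 1);  5: (6, 4, 1);  6: (8, 2, 1)

Linkage partition of the 6 weights (2 classes, p=17):

[[1, 2, 4, 6], [3, 5]]


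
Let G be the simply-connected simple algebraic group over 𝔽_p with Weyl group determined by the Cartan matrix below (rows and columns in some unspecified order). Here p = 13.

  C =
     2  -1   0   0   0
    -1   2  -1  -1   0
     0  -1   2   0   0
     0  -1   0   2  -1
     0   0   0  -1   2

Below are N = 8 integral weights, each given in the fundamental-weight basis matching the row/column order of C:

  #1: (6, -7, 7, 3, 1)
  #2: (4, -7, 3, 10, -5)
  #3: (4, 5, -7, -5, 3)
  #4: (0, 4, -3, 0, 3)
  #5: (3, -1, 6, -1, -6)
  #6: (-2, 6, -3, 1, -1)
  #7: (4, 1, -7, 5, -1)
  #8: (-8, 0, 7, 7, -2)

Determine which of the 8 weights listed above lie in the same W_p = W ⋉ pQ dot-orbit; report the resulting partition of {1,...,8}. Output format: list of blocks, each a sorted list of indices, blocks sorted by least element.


Cartan matrix: type D_5 (|W|=1920); un-permuting the 5 rows.

Each λ_j+ρ reduced to Ā_13; 5-tuples below use C's row order:

  1: (1, 4, 2, 0, 0)
  2: (1, 2, 2, 1, 3)
  3: (1, 4, 2, 0, 0)
  4: (1, 2, 2, 1, 3)
  5: (1, 4, 2, 0, 0)
  6: (1, 4, 2, 0, 0)
  7: (1, 4, 2, 0, 0)
  8: (1, 2, 2, 1, 3)

The 8 indices split into 2 linkage classes (same alcove rep ⇔ same W_13-dot-orbit):

[[1, 3, 5, 6, 7], [2, 4, 8]]


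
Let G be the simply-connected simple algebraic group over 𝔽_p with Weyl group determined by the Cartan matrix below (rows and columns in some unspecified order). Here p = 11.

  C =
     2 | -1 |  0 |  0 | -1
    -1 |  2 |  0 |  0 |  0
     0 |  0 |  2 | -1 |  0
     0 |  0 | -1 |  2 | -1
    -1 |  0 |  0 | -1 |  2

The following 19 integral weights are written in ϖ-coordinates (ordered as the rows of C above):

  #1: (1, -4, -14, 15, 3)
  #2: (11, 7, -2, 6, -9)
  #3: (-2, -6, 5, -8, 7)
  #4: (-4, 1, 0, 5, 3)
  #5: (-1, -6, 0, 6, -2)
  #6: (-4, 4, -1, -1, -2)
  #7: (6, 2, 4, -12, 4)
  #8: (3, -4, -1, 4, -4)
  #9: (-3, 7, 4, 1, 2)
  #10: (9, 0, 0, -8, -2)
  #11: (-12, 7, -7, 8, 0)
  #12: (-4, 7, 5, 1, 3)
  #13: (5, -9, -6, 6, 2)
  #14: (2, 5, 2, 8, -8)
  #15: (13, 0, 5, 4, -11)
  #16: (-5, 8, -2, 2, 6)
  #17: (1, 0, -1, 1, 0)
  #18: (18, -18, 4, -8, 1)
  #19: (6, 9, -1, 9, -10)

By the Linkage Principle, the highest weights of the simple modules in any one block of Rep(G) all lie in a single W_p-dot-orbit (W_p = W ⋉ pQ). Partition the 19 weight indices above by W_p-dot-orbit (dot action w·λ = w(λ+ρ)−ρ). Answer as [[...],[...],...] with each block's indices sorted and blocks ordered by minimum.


Root system A_5: the 5×5 matrix C matches after relabeling.

λ_j+ρ reflected into Ā_11 (⟨·,θ^∨⟩≤11); 5-tuples as given:

  λ_1+ρ ↦ (3, 1, 0, 2, 3)
  λ_2+ρ ↦ (2, 1, 1, 6, 1)
  λ_3+ρ ↦ (0, 1, 1, 1, 5)
  λ_4+ρ ↦ (2, 1, 1, 6, 1)
  λ_5+ρ ↦ (0, 1, 1, 1, 5)
  λ_6+ρ ↦ (0, 1, 3, 1, 0)
  λ_7+ρ ↦ (0, 1, 1, 1, 5)
  λ_8+ρ ↦ (2, 1, 0, 2, 1)
  λ_9+ρ ↦ (2, 1, 0, 2, 1)
  λ_10+ρ ↦ (2, 1, 1, 6, 1)
  λ_11+ρ ↦ (2, 1, 1, 6, 1)
  λ_12+ρ ↦ (2, 1, 0, 2, 1)
  λ_13+ρ ↦ (2, 1, 0, 2, 1)
  λ_14+ρ ↦ (3, 1, 0, 2, 3)
  λ_15+ρ ↦ (0, 1, 1, 1, 5)
  λ_16+ρ ↦ (4, 1, 2, 1, 2)
  λ_17+ρ ↦ (2, 1, 0, 2, 1)
  λ_18+ρ ↦ (3, 1, 0, 2, 3)
  λ_19+ρ ↦ (2, 1, 1, 6, 1)

Linkage partition of the 19 weights (6 classes, p=11):

[[1, 14, 18], [2, 4, 10, 11, 19], [3, 5, 7, 15], [6], [8, 9, 12, 13, 17], [16]]


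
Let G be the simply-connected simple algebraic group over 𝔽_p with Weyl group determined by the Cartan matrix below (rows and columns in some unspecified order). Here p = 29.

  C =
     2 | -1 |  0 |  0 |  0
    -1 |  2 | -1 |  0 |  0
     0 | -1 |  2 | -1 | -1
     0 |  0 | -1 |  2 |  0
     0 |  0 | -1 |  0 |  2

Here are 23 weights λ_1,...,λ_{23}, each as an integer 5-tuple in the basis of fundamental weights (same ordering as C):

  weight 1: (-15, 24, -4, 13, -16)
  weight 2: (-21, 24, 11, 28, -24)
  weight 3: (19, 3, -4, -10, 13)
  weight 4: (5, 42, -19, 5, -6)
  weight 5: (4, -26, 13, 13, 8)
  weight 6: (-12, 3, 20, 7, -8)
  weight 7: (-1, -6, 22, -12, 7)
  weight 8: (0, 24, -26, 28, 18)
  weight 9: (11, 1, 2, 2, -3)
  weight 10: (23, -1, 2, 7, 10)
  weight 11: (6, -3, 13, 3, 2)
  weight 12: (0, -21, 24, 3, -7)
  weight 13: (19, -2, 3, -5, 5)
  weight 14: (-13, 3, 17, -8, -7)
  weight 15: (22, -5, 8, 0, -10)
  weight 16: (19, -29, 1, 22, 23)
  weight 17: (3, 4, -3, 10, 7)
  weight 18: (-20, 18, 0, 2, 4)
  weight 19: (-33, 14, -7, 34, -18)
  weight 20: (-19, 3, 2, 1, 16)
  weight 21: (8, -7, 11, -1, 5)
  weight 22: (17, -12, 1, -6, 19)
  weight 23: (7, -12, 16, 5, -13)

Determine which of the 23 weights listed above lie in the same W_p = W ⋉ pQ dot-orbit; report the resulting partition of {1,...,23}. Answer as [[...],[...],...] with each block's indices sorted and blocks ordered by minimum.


Type D_5, rank 5, |W|=1920; reorder rows/cols to standard.

Ā_29 reps of the 23 weights (D_5, coords as presented):

  λ_1+ρ ↦ (7, 0, 4, 4, 3) · λ_2+ρ ↦ (3, 2, 6, 0, 6) · λ_3+ρ ↦ (12, 2, 1, 3, 2) · λ_4+ρ ↦ (12, 2, 1, 3, 2) · λ_5+ρ ↦ (12, 2, 1, 3, 2) · λ_6+ρ ↦ (7, 0, 4, 4, 3) · λ_7+ρ ↦ (4, 3, 2, 9, 6) · λ_8+ρ ↦ (19, 0, 1, 3, 5) · λ_9+ρ ↦ (12, 2, 1, 3, 2) · λ_10+ρ ↦ (4, 3, 2, 9, 6) · λ_11+ρ ↦ (4, 5, 3, 4, 3) · λ_12+ρ ↦ (19, 0, 1, 3, 5) · λ_13+ρ ↦ (19, 0, 1, 3, 5) · λ_14+ρ ↦ (4, 5, 3, 4, 3) · λ_15+ρ ↦ (19, 0, 1, 3, 5) · λ_16+ρ ↦ (12, 2, 1, 3, 2) · λ_17+ρ ↦ (4, 3, 2, 9, 6) · λ_18+ρ ↦ (19, 0, 1, 3, 5) · λ_19+ρ ↦ (3, 2, 6, 0, 6) · λ_20+ρ ↦ (4, 3, 2, 9, 6) · λ_21+ρ ↦ (3, 2, 6, 0, 6) · λ_22+ρ ↦ (4, 3, 2, 9, 6) · λ_23+ρ ↦ (3, 2, 6, 0, 6)

Partition of {1..23} into 6 W_29-dot-orbits:

[[1, 6], [2, 19, 21, 23], [3, 4, 5, 9, 16], [7, 10, 17, 20, 22], [8, 12, 13, 15, 18], [11, 14]]


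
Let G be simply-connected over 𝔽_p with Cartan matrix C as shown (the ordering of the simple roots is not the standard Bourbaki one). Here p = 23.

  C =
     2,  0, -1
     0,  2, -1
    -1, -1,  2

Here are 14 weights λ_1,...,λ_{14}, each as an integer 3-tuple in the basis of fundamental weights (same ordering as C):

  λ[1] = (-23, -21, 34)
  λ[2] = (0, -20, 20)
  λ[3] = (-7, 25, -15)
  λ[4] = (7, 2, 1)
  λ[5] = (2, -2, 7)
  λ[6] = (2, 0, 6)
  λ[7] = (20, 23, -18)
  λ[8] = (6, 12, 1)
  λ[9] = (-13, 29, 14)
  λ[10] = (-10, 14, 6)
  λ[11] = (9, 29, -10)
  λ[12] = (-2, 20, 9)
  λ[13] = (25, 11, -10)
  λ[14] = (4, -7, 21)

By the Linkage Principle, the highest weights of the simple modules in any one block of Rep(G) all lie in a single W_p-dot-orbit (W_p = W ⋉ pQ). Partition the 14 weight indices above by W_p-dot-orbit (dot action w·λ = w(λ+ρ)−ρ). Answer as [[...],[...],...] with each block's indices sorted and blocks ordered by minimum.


Type A_3, rank 3, |W|=24; reorder rows/cols to standard.

Ā_23 reps of the 14 weights (A_3, coords as presented):

    λ_1+ρ ↦ (3, 1, 7)
    λ_2+ρ ↦ (1, 19, 2)
    λ_3+ρ ↦ (11, 3, 6)
    λ_4+ρ ↦ (8, 3, 2)
    λ_5+ρ ↦ (3, 1, 7)
    λ_6+ρ ↦ (3, 1, 7)
    λ_7+ρ ↦ (1, 2, 16)
    λ_8+ρ ↦ (7, 13, 2)
    λ_9+ρ ↦ (3, 1, 7)
    λ_10+ρ ↦ (7, 13, 2)
    λ_11+ρ ↦ (7, 13, 2)
    λ_12+ρ ↦ (7, 13, 2)
    λ_13+ρ ↦ (11, 3, 6)
    λ_14+ρ ↦ (1, 2, 16)

Partition of {1..14} into 6 W_23-dot-orbits:

[[1, 5, 6, 9], [2], [3, 13], [4], [7, 14], [8, 10, 11, 12]]


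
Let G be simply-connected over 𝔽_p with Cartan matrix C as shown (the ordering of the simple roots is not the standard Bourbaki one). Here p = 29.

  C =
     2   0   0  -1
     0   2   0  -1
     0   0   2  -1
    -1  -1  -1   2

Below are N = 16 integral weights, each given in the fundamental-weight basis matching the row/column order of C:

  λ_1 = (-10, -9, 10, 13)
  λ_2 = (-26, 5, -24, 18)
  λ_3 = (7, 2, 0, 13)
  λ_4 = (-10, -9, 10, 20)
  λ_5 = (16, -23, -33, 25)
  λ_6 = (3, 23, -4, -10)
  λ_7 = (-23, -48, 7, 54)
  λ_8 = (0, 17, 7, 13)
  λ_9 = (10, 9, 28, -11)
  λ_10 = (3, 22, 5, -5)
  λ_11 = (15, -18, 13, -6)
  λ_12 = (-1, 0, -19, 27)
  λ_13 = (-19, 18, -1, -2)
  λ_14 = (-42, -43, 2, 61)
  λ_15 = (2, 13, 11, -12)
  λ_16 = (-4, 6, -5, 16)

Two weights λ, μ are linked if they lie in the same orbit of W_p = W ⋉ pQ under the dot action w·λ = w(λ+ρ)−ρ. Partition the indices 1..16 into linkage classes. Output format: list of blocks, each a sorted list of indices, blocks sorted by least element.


Cartan matrix: type D_4 (|W|=192); un-permuting the 4 rows.

Alcove-folded reps (p=29, 16 weights, presented ϖ-order):

  λ_1 → (6, 5, 8, 3)
  λ_2 → (0, 19, 2, 4)
  λ_3 → (8, 3, 1, 3)
  λ_4 → (6, 5, 8, 3)
  λ_5 → (8, 3, 1, 3)
  λ_6 → (3, 7, 4, 5)
  λ_7 → (6, 5, 8, 3)
  λ_8 → (8, 3, 1, 3)
  λ_9 → (0, 1, 18, 0)
  λ_10 → (0, 19, 2, 4)
  λ_11 → (6, 5, 8, 3)
  λ_12 → (0, 1, 18, 0)
  λ_13 → (0, 1, 18, 0)
  λ_14 → (6, 5, 8, 3)
  λ_15 → (8, 3, 1, 3)
  λ_16 → (3, 7, 4, 5)

5 distinct reps among the 16 weights ⇒ 5 W_29-linkage classes:

[[1, 4, 7, 11, 14], [2, 10], [3, 5, 8, 15], [6, 16], [9, 12, 13]]


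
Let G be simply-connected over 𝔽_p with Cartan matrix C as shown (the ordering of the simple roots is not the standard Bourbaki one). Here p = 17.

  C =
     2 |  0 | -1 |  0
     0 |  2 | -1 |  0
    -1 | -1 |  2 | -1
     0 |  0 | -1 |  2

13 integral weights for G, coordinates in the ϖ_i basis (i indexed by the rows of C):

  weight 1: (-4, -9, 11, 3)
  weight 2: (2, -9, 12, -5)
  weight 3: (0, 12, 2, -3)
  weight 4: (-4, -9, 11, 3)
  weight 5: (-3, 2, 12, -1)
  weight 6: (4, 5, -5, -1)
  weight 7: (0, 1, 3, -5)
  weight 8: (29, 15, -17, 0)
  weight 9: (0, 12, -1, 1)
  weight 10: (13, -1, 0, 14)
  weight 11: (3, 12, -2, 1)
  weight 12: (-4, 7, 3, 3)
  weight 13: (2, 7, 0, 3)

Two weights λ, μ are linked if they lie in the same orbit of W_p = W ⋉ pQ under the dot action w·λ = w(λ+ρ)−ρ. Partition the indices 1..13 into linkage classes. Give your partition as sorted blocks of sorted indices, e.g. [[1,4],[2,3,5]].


Root system D_4: the 4×4 matrix C matches after relabeling.

Ā_17 reps of the 13 weights (D_4, coords as presented):

  [1] (3, 8, 1, 4) · [2] (3, 8, 1, 4) · [3] (1, 13, 0, 2) · [4] (3, 8, 1, 4) · [5] (2, 3, 1, 0) · [6] (1, 2, 0, 4) · [7] (1, 2, 0, 4) · [8] (1, 13, 0, 2) · [9] (1, 13, 0, 2) · [10] (1, 13, 0, 2) · [11] (3, 12, 0, 1) · [12] (3, 8, 1, 4) · [13] (3, 8, 1, 4)

Partition of {1..13} into 5 W_17-dot-orbits:

[[1, 2, 4, 12, 13], [3, 8, 9, 10], [5], [6, 7], [11]]


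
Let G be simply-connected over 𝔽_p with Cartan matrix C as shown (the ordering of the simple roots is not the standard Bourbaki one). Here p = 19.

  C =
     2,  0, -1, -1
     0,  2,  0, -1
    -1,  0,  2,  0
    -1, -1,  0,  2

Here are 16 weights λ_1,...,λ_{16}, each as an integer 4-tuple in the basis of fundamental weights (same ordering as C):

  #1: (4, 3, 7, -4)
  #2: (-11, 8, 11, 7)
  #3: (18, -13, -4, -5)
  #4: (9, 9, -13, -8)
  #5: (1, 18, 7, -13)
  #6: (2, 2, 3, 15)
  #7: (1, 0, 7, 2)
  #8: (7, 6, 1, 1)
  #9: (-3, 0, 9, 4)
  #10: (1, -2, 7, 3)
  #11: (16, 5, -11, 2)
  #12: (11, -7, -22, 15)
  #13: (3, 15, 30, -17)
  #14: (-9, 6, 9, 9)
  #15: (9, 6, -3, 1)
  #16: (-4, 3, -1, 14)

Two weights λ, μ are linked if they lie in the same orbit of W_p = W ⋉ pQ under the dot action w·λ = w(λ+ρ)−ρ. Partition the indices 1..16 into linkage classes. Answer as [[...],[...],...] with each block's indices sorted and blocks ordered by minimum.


Type A_4, rank 4, |W|=120; reorder rows/cols to standard.

Folding the 16 weights λ_j+ρ into Ā_19 (reps in the given 4-coord order):

  1: (2, 1, 8, 3)
  2: (8, 7, 2, 2)
  3: (0, 4, 3, 12)
  4: (7, 1, 3, 2)
  5: (8, 7, 2, 2)
  6: (0, 4, 3, 12)
  7: (2, 1, 8, 3)
  8: (8, 7, 2, 2)
  9: (2, 1, 8, 3)
  10: (2, 1, 8, 3)
  11: (7, 1, 3, 2)
  12: (7, 1, 3, 2)
  13: (0, 4, 3, 12)
  14: (8, 7, 2, 2)
  15: (8, 7, 2, 2)
  16: (0, 4, 3, 12)

Grouping the 16 weights by Ā_19-representative: 4 linkage classes.

[[1, 7, 9, 10], [2, 5, 8, 14, 15], [3, 6, 13, 16], [4, 11, 12]]


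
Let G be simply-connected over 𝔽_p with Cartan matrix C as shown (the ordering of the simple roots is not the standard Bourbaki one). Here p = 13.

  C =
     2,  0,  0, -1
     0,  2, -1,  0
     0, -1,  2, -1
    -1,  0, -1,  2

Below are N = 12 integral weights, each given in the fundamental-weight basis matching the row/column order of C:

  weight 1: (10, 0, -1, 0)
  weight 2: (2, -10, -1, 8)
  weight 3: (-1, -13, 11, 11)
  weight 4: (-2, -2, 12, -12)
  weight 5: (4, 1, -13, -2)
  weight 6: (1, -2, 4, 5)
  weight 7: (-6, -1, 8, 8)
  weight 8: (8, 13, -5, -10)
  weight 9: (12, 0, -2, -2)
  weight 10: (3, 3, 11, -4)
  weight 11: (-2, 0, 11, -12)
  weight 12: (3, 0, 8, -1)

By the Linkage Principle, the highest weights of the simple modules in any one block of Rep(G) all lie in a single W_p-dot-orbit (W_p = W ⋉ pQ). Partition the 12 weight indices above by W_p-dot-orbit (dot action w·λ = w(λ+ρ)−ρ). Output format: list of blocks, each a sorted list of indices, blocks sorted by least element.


C ↔ A_4 under row/col permutation; |W(A_4)| = 120.

Folding the 12 weights λ_j+ρ into Ā_13 (reps in the given 4-coord order):

  1: (11, 1, 0, 1);  2: (3, 0, 9, 0);  3: (11, 1, 0, 1);  4: (11, 1, 0, 1);  5: (2, 1, 4, 6);  6: (2, 1, 4, 6);  7: (0, 5, 4, 4);  8: (3, 0, 9, 0);  9: (11, 1, 0, 1);  10: (3, 0, 9, 0);  11: (11, 1, 0, 1);  12: (3, 0, 9, 0)

The 12 indices split into 4 linkage classes (same alcove rep ⇔ same W_13-dot-orbit):

[[1, 3, 4, 9, 11], [2, 8, 10, 12], [5, 6], [7]]


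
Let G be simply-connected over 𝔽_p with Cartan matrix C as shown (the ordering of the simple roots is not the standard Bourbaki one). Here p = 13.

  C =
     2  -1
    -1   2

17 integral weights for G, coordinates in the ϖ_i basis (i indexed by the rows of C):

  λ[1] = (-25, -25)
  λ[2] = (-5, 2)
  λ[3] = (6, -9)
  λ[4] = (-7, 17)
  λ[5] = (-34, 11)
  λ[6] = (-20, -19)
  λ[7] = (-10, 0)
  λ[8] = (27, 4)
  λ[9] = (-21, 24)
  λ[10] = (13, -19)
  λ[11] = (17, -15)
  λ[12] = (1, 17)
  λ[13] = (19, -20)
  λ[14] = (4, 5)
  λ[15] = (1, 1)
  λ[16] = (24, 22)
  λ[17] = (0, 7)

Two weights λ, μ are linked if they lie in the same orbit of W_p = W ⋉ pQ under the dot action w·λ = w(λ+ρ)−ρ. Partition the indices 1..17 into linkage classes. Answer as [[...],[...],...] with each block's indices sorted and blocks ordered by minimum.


Type A_2, rank 2, |W|=6; reorder rows/cols to standard.

W_13-reps of the 17 weights in Ā_13 (same 2-coord order as C):

  1: (2, 2);  2: (3, 1);  3: (1, 7);  4: (1, 7);  5: (1, 7);  6: (5, 6);  7: (1, 8);  8: (5, 6);  9: (1, 7);  10: (1, 8);  11: (1, 8);  12: (5, 6);  13: (6, 6);  14: (5, 6);  15: (2, 2);  16: (3, 1);  17: (1, 8)

Linkage partition of the 17 weights (6 classes, p=13):

[[1, 15], [2, 16], [3, 4, 5, 9], [6, 8, 12, 14], [7, 10, 11, 17], [13]]


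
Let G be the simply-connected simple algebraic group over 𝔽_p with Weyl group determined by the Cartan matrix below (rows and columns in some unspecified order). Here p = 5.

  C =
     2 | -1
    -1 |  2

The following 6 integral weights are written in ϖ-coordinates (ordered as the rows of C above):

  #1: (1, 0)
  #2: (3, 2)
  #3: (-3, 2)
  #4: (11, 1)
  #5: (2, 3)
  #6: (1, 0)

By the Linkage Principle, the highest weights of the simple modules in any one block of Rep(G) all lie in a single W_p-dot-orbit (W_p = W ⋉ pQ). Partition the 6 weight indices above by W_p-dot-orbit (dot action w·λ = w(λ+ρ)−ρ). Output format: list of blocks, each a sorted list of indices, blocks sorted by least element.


Cartan matrix: type A_2 (|W|=6); un-permuting the 2 rows.

Ā_5 reps of the 6 weights (A_2, coords as presented):

  λ_1+ρ ↦ (2, 1);  λ_2+ρ ↦ (2, 1);  λ_3+ρ ↦ (2, 1);  λ_4+ρ ↦ (2, 1);  λ_5+ρ ↦ (1, 2);  λ_6+ρ ↦ (2, 1)

These 6 weights hit 2 W_5-dot-orbits; sizes (5, 1):

[[1, 2, 3, 4, 6], [5]]


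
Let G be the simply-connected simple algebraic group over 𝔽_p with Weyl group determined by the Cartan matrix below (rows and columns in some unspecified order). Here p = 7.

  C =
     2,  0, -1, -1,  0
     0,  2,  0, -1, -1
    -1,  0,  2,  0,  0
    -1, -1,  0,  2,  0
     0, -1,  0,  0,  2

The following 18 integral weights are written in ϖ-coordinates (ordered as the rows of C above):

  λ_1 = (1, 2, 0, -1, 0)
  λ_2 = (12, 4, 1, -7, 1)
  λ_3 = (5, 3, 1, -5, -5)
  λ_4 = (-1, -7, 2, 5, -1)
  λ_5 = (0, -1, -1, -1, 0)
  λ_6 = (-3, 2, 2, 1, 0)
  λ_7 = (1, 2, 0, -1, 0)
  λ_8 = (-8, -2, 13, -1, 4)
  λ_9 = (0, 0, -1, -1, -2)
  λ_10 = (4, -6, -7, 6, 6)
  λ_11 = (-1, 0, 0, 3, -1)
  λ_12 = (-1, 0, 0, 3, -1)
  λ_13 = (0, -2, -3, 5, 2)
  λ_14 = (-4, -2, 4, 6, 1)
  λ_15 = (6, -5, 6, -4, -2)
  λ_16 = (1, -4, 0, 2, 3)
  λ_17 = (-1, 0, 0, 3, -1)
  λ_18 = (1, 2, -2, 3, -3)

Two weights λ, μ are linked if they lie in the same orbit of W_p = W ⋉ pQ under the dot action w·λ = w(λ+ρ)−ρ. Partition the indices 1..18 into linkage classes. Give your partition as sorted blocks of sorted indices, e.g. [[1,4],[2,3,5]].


A_5 Cartan matrix, 5 simple roots permuted; ρ=(1,1,1,1,1).

λ_j+ρ reflected into Ā_7 (⟨·,θ^∨⟩≤7); 5-tuples as given:

    λ_1 → (2, 3, 1, 0, 1)
    λ_2 → (1, 0, 1, 0, 5)
    λ_3 → (2, 3, 1, 0, 1)
    λ_4 → (0, 0, 1, 0, 4)
    λ_5 → (1, 0, 0, 0, 1)
    λ_6 → (2, 3, 1, 0, 1)
    λ_7 → (2, 3, 1, 0, 1)
    λ_8 → (0, 0, 1, 0, 4)
    λ_9 → (1, 0, 0, 0, 1)
    λ_10 → (1, 0, 1, 0, 5)
    λ_11 → (0, 1, 1, 4, 0)
    λ_12 → (0, 1, 1, 4, 0)
    λ_13 → (0, 1, 1, 4, 0)
    λ_14 → (2, 1, 1, 2, 1)
    λ_15 → (0, 0, 1, 0, 4)
    λ_16 → (2, 3, 1, 0, 1)
    λ_17 → (0, 1, 1, 4, 0)
    λ_18 → (0, 1, 1, 4, 0)

The 18 indices split into 6 linkage classes (same alcove rep ⇔ same W_7-dot-orbit):

[[1, 3, 6, 7, 16], [2, 10], [4, 8, 15], [5, 9], [11, 12, 13, 17, 18], [14]]


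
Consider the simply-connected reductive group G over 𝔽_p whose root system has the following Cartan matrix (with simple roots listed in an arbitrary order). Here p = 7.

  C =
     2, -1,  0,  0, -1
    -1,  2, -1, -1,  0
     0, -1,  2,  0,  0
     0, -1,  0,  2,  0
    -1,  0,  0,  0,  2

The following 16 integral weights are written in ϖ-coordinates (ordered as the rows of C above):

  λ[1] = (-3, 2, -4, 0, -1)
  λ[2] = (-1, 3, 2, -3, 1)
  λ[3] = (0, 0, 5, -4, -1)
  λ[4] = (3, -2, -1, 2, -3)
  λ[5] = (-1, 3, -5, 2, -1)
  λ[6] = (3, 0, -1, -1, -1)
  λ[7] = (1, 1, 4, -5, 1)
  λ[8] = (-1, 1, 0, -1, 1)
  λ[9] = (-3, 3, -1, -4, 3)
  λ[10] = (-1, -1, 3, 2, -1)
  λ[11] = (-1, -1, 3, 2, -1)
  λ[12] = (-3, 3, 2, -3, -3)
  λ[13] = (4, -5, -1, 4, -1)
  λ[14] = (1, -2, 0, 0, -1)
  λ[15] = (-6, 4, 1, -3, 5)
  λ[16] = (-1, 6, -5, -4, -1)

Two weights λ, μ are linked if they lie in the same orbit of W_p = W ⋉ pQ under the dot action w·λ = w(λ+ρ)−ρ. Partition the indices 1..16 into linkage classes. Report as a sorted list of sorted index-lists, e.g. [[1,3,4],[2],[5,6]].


Dynkin diagram of C (from the 8 off-diagonal −1 entries): D_5.

W_7-reps of the 16 weights in Ā_7 (same 5-coord order as C):

  λ_1+ρ ↦ (1, 1, 0, 0, 0) · λ_2+ρ ↦ (0, 2, 1, 0, 2) · λ_3+ρ ↦ (1, 0, 4, 1, 0) · λ_4+ρ ↦ (1, 0, 1, 2, 2) · λ_5+ρ ↦ (0, 0, 4, 3, 0) · λ_6+ρ ↦ (1, 1, 0, 0, 0) · λ_7+ρ ↦ (0, 2, 1, 0, 2) · λ_8+ρ ↦ (0, 2, 1, 0, 2) · λ_9+ρ ↦ (1, 0, 1, 2, 2) · λ_10+ρ ↦ (0, 0, 4, 3, 0) · λ_11+ρ ↦ (0, 0, 4, 3, 0) · λ_12+ρ ↦ (0, 2, 1, 0, 2) · λ_13+ρ ↦ (1, 0, 4, 1, 0) · λ_14+ρ ↦ (1, 1, 0, 0, 0) · λ_15+ρ ↦ (1, 1, 0, 0, 0) · λ_16+ρ ↦ (0, 0, 4, 3, 0)

Partition of {1..16} into 5 W_7-dot-orbits:

[[1, 6, 14, 15], [2, 7, 8, 12], [3, 13], [4, 9], [5, 10, 11, 16]]


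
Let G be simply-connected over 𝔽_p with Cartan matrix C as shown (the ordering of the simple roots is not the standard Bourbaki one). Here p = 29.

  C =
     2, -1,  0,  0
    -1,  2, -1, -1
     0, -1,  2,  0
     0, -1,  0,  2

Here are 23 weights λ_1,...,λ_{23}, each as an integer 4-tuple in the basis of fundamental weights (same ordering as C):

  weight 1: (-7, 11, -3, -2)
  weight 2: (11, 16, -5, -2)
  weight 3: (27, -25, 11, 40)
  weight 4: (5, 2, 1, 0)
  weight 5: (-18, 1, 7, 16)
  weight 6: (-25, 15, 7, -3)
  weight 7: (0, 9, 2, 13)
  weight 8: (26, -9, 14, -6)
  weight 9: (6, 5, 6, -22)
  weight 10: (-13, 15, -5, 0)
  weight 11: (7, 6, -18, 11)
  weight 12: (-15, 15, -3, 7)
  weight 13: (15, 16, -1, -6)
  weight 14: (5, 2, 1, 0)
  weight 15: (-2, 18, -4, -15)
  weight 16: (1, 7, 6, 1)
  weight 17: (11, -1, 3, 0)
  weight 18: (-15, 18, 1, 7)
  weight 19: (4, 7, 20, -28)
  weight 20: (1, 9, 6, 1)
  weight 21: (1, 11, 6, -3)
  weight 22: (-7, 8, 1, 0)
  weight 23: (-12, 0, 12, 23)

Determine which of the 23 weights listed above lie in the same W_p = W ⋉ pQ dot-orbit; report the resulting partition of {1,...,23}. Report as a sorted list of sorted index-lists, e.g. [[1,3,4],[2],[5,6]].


Cartan matrix: type D_4 (|W|=192); un-permuting the 4 rows.

Folding the 23 weights λ_j+ρ into Ā_29 (reps in the given 4-coord order):

  1: (6, 3, 2, 1) · 2: (12, 0, 4, 1) · 3: (12, 0, 4, 1) · 4: (6, 3, 2, 1) · 5: (2, 8, 7, 2) · 6: (14, 0, 2, 8) · 7: (1, 1, 3, 14) · 8: (14, 0, 2, 8) · 9: (7, 1, 7, 5) · 10: (12, 0, 4, 1) · 11: (2, 8, 7, 2) · 12: (14, 0, 2, 8) · 13: (12, 0, 4, 1) · 14: (6, 3, 2, 1) · 15: (1, 1, 3, 14) · 16: (2, 8, 7, 2) · 17: (12, 0, 4, 1) · 18: (14, 0, 2, 8) · 19: (14, 0, 2, 8) · 20: (2, 8, 7, 2) · 21: (2, 8, 7, 2) · 22: (6, 3, 2, 1) · 23: (1, 1, 3, 14)

6 distinct reps among the 23 weights ⇒ 6 W_29-linkage classes:

[[1, 4, 14, 22], [2, 3, 10, 13, 17], [5, 11, 16, 20, 21], [6, 8, 12, 18, 19], [7, 15, 23], [9]]


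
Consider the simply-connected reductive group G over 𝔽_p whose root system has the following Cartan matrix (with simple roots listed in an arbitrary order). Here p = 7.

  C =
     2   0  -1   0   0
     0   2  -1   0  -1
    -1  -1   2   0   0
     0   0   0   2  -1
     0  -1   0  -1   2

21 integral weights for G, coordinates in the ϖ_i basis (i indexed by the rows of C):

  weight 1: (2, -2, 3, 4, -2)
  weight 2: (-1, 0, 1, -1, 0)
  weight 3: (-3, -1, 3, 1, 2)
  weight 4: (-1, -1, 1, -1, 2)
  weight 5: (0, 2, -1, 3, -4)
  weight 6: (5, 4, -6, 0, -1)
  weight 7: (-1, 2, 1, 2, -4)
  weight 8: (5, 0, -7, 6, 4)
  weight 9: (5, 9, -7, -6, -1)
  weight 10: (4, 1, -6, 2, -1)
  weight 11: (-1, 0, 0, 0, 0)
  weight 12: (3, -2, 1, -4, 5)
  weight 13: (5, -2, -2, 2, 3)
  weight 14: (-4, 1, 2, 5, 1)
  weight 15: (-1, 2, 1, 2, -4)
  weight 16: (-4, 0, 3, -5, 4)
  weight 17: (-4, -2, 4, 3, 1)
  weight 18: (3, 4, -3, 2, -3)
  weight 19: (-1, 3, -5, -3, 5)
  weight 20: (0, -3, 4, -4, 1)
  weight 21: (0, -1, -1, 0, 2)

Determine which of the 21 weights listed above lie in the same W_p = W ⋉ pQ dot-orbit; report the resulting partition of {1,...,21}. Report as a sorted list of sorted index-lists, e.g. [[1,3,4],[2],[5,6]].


Dynkin diagram of C (from the 8 off-diagonal −1 entries): A_5.

Ā_7 reps of the 21 weights (A_5, coords as presented):

    1: (0, 1, 2, 0, 1)
    2: (0, 1, 2, 0, 1)
    3: (0, 0, 2, 0, 3)
    4: (0, 0, 2, 0, 3)
    5: (1, 0, 0, 1, 3)
    6: (1, 0, 5, 1, 0)
    7: (0, 0, 2, 0, 3)
    8: (1, 0, 5, 1, 0)
    9: (0, 1, 2, 0, 1)
    10: (0, 0, 2, 0, 3)
    11: (0, 1, 1, 1, 1)
    12: (0, 1, 1, 1, 1)
    13: (0, 1, 1, 1, 1)
    14: (0, 1, 2, 0, 1)
    15: (0, 0, 2, 0, 3)
    16: (0, 1, 1, 1, 1)
    17: (0, 1, 1, 1, 1)
    18: (1, 1, 2, 0, 2)
    19: (1, 0, 0, 1, 3)
    20: (1, 1, 2, 0, 2)
    21: (1, 0, 0, 1, 3)

Linkage partition of the 21 weights (6 classes, p=7):

[[1, 2, 9, 14], [3, 4, 7, 10, 15], [5, 19, 21], [6, 8], [11, 12, 13, 16, 17], [18, 20]]


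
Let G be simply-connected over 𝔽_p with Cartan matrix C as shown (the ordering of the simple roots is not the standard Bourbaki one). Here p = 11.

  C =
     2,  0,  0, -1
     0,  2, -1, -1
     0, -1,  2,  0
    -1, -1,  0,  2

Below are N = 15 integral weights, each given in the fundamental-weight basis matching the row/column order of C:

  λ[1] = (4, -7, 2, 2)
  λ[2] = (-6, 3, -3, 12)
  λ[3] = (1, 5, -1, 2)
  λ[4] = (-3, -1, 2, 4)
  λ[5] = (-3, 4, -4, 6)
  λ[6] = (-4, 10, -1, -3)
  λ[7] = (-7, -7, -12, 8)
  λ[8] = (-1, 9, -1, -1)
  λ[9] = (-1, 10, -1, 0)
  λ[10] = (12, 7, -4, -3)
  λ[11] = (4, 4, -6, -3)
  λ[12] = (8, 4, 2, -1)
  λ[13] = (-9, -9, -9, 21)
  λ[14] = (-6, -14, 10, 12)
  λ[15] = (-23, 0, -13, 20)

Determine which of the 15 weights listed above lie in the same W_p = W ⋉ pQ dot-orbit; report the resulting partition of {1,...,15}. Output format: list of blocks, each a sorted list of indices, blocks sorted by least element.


A_4 Cartan matrix, 4 simple roots permuted; ρ=(1,1,1,1).

Each λ_j+ρ reduced to Ā_11; 4-tuples below use C's row order:

    λ_1+ρ ↦ (2, 0, 3, 3)
    λ_2+ρ ↦ (1, 2, 2, 5)
    λ_3+ρ ↦ (2, 6, 0, 3)
    λ_4+ρ ↦ (2, 0, 3, 3)
    λ_5+ρ ↦ (1, 2, 2, 5)
    λ_6+ρ ↦ (2, 6, 0, 3)
    λ_7+ρ ↦ (2, 0, 3, 3)
    λ_8+ρ ↦ (0, 10, 0, 0)
    λ_9+ρ ↦ (0, 10, 0, 0)
    λ_10+ρ ↦ (3, 2, 3, 0)
    λ_11+ρ ↦ (3, 2, 3, 0)
    λ_12+ρ ↦ (3, 2, 3, 0)
    λ_13+ρ ↦ (2, 0, 3, 3)
    λ_14+ρ ↦ (2, 6, 0, 3)
    λ_15+ρ ↦ (0, 10, 0, 0)

Grouping the 15 weights by Ā_11-representative: 5 linkage classes.

[[1, 4, 7, 13], [2, 5], [3, 6, 14], [8, 9, 15], [10, 11, 12]]


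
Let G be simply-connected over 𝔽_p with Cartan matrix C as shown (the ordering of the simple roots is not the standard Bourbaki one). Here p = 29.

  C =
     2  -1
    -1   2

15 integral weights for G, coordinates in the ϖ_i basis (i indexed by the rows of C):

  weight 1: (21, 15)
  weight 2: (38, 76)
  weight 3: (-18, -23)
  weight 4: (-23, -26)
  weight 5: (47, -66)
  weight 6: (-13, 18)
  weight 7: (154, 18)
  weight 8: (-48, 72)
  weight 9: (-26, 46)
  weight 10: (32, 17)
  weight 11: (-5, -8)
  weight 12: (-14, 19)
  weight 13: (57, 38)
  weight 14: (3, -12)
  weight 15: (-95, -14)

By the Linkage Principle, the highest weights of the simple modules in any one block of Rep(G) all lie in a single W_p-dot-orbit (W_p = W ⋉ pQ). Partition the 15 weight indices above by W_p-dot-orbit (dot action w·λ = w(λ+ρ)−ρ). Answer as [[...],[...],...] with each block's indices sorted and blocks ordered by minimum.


C ↔ A_2 under row/col permutation; |W(A_2)| = 6.

W_29-reps of the 15 weights in Ā_29 (same 2-coord order as C):

  λ_1+ρ ↦ (13, 7)
  λ_2+ρ ↦ (19, 0)
  λ_3+ρ ↦ (12, 7)
  λ_4+ρ ↦ (7, 4)
  λ_5+ρ ↦ (12, 7)
  λ_6+ρ ↦ (12, 7)
  λ_7+ρ ↦ (19, 0)
  λ_8+ρ ↦ (15, 3)
  λ_9+ρ ↦ (7, 4)
  λ_10+ρ ↦ (7, 4)
  λ_11+ρ ↦ (7, 4)
  λ_12+ρ ↦ (13, 7)
  λ_13+ρ ↦ (19, 0)
  λ_14+ρ ↦ (7, 4)
  λ_15+ρ ↦ (13, 7)

Grouping the 15 weights by Ā_29-representative: 5 linkage classes.

[[1, 12, 15], [2, 7, 13], [3, 5, 6], [4, 9, 10, 11, 14], [8]]
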